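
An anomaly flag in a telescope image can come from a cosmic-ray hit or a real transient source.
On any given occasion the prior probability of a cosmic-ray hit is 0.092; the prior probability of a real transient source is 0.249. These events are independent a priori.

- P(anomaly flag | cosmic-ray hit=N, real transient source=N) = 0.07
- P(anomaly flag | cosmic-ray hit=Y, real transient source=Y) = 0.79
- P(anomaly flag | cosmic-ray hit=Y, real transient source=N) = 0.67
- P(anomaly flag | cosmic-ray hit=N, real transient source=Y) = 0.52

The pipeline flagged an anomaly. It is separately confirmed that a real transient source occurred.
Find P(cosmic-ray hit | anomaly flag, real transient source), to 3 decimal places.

P(cosmic-ray hit | anomaly flag, real transient source) ≈ 0.133

P(anomaly flag | real transient source) = 0.52×0.908 + 0.79×0.092 = 0.472160 + 0.072680 = 0.544840
Of this, 0.072680 comes from 0.79×0.092 (the cosmic-ray hit=true cases).
So P(cosmic-ray hit | anomaly flag, real transient source) = 0.072680/0.544840 ≈ 0.133.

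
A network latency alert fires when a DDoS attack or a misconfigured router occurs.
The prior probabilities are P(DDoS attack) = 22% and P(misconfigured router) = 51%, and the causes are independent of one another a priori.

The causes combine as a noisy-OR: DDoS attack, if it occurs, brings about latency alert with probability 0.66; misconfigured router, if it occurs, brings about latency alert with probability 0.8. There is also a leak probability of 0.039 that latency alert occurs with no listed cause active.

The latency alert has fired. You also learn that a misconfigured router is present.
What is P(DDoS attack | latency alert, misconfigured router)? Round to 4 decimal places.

Under noisy-OR, P(latency alert | causes) = 1 − (1−0.039)·∏(1−qᵢ) over the active causes.
P(latency alert | misconfigured router) = 0.8078·0.78 + 0.934652·0.22 = 0.630084 + 0.205623 = 0.835707
Of this, 0.205623 comes from 0.934652·0.22 (the DDoS attack=true cases).
So P(DDoS attack | latency alert, misconfigured router) = 0.205623/0.835707 ≈ 0.2460.

P(DDoS attack | latency alert, misconfigured router) ≈ 0.2460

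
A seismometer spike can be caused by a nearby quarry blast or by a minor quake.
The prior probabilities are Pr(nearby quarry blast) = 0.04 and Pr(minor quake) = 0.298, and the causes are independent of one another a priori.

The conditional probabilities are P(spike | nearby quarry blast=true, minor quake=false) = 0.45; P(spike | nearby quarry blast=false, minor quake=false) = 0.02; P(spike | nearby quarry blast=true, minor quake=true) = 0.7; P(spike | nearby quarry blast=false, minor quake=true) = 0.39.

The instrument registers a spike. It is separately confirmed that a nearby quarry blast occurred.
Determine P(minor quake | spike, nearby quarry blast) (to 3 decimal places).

Numerator (weight on configurations with minor quake): 0.7*0.298 = 0.208600
Normalizer over all consistent configurations: 0.45*0.702 + 0.7*0.298 = 0.524500
Posterior = 0.208600 / 0.524500 ≈ 0.398

P(minor quake | spike, nearby quarry blast) ≈ 0.398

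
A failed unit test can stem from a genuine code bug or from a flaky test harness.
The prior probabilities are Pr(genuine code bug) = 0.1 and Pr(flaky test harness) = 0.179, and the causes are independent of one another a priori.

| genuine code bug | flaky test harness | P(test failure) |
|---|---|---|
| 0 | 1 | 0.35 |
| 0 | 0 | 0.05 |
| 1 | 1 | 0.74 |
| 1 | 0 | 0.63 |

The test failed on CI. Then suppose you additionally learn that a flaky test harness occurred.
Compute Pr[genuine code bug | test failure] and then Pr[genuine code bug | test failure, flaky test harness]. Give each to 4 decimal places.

Pr[genuine code bug | test failure] ≈ 0.4104; Pr[genuine code bug | test failure, flaky test harness] ≈ 0.1902

By total probability over the 4 (genuine code bug, flaky test harness) configurations:
  P(test failure) = 0.05·0.9·0.821 + 0.35·0.9·0.179 + 0.63·0.1·0.821 + 0.74·0.1·0.179
        = 0.036945 + 0.056385 + 0.051723 + 0.013246 = 0.158299
Keeping only the genuine code bug-present terms gives 0.064969, so
  P(genuine code bug | test failure) = 0.064969 / 0.158299 ≈ 0.4104

Now also conditioning on flaky test harness=true:
By total probability over both values of genuine code bug:
  P(test failure | flaky test harness) = 0.35*0.9 + 0.74*0.1
        = 0.315000 + 0.074000 = 0.389000
Configurations with genuine code bug contribute 0.074000, so
  P(genuine code bug | test failure, flaky test harness) = 0.074000 / 0.389000 ≈ 0.1902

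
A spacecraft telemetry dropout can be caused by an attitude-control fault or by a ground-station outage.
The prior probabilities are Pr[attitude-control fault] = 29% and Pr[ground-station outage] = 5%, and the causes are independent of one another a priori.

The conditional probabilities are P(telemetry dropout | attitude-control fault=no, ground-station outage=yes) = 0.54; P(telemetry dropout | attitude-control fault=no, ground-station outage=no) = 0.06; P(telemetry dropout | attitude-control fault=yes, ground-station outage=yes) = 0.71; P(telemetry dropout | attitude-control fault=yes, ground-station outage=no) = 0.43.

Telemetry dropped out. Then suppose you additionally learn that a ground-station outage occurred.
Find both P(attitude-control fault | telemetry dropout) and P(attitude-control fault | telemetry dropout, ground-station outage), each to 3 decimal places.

Numerator (weight on configurations with attitude-control fault): 0.118465 + 0.010295 = 0.128760
Normalizer over all consistent configurations: 0.06×0.71×0.95 + 0.54×0.71×0.05 + 0.43×0.29×0.95 + 0.71×0.29×0.05 = 0.188400
P(attitude-control fault | telemetry dropout) = 0.128760/0.188400 ≈ 0.683

With the extra evidence:
Weight on attitude-control fault=true, given the evidence: 0.71·0.29 = 0.205900
Denominator P(telemetry dropout | ground-station outage): 0.54·0.71 + 0.71·0.29 = 0.589300
Posterior = 0.205900 / 0.589300 ≈ 0.349

P(attitude-control fault | telemetry dropout) ≈ 0.683; P(attitude-control fault | telemetry dropout, ground-station outage) ≈ 0.349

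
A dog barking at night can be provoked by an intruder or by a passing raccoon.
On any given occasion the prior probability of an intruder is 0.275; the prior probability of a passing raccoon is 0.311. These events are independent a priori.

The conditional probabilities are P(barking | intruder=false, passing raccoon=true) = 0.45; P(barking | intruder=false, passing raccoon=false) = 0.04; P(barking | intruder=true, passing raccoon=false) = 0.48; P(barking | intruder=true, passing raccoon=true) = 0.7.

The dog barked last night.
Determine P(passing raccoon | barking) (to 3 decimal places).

P(barking) = 0.04×0.725×0.689 + 0.45×0.725×0.311 + 0.48×0.275×0.689 + 0.7×0.275×0.311 = 0.019981 + 0.101464 + 0.090948 + 0.059868 = 0.272261
Restricting to configurations with passing raccoon present: 0.101464 + 0.059868 = 0.161332.
Hence the posterior is 0.161332/0.272261 ≈ 0.593.

P(passing raccoon | barking) ≈ 0.593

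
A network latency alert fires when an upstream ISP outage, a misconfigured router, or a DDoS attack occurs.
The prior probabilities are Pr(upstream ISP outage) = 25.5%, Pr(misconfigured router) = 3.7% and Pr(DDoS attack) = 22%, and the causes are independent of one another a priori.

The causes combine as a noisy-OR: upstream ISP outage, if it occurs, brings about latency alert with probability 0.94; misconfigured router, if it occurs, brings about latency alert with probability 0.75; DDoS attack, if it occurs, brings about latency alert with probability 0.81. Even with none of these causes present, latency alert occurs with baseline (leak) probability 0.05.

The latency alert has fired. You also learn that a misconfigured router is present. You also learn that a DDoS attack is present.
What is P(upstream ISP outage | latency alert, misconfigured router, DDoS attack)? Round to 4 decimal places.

P(upstream ISP outage | latency alert, misconfigured router, DDoS attack) ≈ 0.2633

Under noisy-OR, P(latency alert | causes) = 1 − (1−0.05)·∏(1−qᵢ) over the active causes.
Weight on upstream ISP outage=true, given the evidence: 0.997293·0.255 = 0.254310
Normalizer over all consistent configurations: 0.954875·0.745 + 0.997293·0.255 = 0.965692
P(upstream ISP outage | latency alert, misconfigured router, DDoS attack) = 0.254310/0.965692 ≈ 0.2633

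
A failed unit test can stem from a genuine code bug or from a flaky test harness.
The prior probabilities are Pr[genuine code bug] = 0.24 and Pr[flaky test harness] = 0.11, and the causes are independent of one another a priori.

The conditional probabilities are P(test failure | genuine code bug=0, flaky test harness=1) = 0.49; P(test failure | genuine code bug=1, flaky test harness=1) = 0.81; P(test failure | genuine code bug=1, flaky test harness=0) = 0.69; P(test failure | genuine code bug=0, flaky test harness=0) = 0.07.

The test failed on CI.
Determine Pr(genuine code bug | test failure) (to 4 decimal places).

Pr(genuine code bug | test failure) ≈ 0.6565

P(test failure) = 0.07·0.76·0.89 + 0.49·0.76·0.11 + 0.69·0.24·0.89 + 0.81·0.24·0.11 = 0.047348 + 0.040964 + 0.147384 + 0.021384 = 0.257080
The genuine code bug-present share is 0.147384 + 0.021384 = 0.168768.
Hence the posterior is 0.168768/0.257080 ≈ 0.6565.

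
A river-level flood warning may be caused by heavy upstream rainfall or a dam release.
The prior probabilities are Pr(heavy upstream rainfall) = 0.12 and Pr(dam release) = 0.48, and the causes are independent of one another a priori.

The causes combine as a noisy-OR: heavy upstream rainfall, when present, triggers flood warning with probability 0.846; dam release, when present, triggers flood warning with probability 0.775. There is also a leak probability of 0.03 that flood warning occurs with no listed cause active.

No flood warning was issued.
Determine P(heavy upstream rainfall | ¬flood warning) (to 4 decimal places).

P(heavy upstream rainfall | ¬flood warning) ≈ 0.0206

Under noisy-OR, P(flood warning | causes) = 1 − (1−0.03)·∏(1−qᵢ) over the active causes.
Weight on heavy upstream rainfall=true, given the evidence: 0.009321 + 0.001936 = 0.011257
The normalizing constant is 0.97×0.88×0.52 + 0.21825×0.88×0.48 + 0.14938×0.12×0.52 + 0.03361×0.12×0.48 = 0.547318
Posterior = 0.011257 / 0.547318 ≈ 0.0206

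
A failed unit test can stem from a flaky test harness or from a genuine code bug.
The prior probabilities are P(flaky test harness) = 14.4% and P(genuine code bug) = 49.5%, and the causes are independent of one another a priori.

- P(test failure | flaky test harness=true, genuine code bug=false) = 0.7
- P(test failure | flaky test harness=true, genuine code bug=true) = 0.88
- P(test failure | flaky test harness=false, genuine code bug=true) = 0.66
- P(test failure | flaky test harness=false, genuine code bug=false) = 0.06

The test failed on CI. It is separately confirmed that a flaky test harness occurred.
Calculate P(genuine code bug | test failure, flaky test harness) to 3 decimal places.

P(genuine code bug | test failure, flaky test harness) ≈ 0.552

Sum P(test failure|·) weighted by the priors over both values of genuine code bug:
  P(test failure | flaky test harness) = 0.7×0.505 + 0.88×0.495
        = 0.353500 + 0.435600 = 0.789100
Configurations with genuine code bug contribute 0.435600, so
  P(genuine code bug | test failure, flaky test harness) = 0.435600 / 0.789100 ≈ 0.552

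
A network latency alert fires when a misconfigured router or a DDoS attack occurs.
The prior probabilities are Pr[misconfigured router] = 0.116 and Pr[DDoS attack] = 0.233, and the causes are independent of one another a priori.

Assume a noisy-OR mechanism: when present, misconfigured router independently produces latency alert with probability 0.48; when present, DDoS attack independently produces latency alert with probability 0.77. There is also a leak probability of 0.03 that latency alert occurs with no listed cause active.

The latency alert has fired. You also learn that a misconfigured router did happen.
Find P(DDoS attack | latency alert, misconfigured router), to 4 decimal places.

Under noisy-OR, P(latency alert | causes) = 1 − (1−0.03)·∏(1−qᵢ) over the active causes.
P(latency alert | misconfigured router) = 0.4956×0.767 + 0.883988×0.233 = 0.380125 + 0.205969 = 0.586094
Restricting to configurations with DDoS attack present: 0.883988×0.233 = 0.205969.
P(DDoS attack | latency alert, misconfigured router) = 0.205969 / 0.586094 ≈ 0.3514

P(DDoS attack | latency alert, misconfigured router) ≈ 0.3514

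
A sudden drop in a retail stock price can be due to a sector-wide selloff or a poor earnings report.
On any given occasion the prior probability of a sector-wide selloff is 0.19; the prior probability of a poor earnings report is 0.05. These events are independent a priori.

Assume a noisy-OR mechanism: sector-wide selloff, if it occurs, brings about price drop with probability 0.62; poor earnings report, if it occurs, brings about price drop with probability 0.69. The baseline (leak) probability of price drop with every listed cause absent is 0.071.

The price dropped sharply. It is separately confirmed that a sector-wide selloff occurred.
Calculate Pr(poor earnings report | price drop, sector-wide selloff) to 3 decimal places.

Under noisy-OR, P(price drop | causes) = 1 − (1−0.071)·∏(1−qᵢ) over the active causes.
P(price drop | sector-wide selloff) = 0.64698*0.95 + 0.890564*0.05 = 0.614631 + 0.044528 = 0.659159
Of this, 0.044528 comes from 0.890564*0.05 (the poor earnings report=true cases).
Hence the posterior is 0.044528/0.659159 ≈ 0.068.

Pr(poor earnings report | price drop, sector-wide selloff) ≈ 0.068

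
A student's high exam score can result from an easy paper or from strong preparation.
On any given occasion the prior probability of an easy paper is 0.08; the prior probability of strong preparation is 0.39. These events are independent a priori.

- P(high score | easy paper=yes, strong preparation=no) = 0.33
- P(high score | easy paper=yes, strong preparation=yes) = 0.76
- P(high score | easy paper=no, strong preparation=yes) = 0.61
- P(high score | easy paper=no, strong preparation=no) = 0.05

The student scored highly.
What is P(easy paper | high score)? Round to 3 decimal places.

P(easy paper | high score) ≈ 0.139

P(high score) = 0.05*0.92*0.61 + 0.61*0.92*0.39 + 0.33*0.08*0.61 + 0.76*0.08*0.39 = 0.028060 + 0.218868 + 0.016104 + 0.023712 = 0.286744
The easy paper-present share is 0.016104 + 0.023712 = 0.039816.
So P(easy paper | high score) = 0.039816/0.286744 ≈ 0.139.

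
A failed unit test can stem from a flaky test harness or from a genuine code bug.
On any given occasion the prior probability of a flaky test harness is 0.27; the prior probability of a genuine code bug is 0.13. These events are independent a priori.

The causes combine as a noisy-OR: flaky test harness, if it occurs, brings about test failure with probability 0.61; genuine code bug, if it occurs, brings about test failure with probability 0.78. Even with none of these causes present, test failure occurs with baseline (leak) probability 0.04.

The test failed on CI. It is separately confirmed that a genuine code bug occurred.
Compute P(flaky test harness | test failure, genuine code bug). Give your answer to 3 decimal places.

Under noisy-OR, P(test failure | causes) = 1 − (1−0.04)·∏(1−qᵢ) over the active causes.
Weight on flaky test harness=true, given the evidence: 0.917632·0.27 = 0.247761
Normalizer over all consistent configurations: 0.7888·0.73 + 0.917632·0.27 = 0.823585
P(flaky test harness | test failure, genuine code bug) = 0.247761/0.823585 ≈ 0.301

P(flaky test harness | test failure, genuine code bug) ≈ 0.301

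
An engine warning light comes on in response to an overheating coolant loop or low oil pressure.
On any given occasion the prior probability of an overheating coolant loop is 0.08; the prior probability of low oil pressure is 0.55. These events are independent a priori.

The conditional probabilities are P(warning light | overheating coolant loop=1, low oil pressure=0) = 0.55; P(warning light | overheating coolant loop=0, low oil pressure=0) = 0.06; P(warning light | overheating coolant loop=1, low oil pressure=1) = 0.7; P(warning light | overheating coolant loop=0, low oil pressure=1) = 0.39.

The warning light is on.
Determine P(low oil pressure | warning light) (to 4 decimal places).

Sum P(warning light|·) weighted by the priors over the 4 (overheating coolant loop, low oil pressure) configurations:
  P(warning light) = 0.06*0.92*0.45 + 0.39*0.92*0.55 + 0.55*0.08*0.45 + 0.7*0.08*0.55
        = 0.024840 + 0.197340 + 0.019800 + 0.030800 = 0.272780
The terms with low oil pressure present sum to 0.228140, so
  P(low oil pressure | warning light) = 0.228140 / 0.272780 ≈ 0.8364

P(low oil pressure | warning light) ≈ 0.8364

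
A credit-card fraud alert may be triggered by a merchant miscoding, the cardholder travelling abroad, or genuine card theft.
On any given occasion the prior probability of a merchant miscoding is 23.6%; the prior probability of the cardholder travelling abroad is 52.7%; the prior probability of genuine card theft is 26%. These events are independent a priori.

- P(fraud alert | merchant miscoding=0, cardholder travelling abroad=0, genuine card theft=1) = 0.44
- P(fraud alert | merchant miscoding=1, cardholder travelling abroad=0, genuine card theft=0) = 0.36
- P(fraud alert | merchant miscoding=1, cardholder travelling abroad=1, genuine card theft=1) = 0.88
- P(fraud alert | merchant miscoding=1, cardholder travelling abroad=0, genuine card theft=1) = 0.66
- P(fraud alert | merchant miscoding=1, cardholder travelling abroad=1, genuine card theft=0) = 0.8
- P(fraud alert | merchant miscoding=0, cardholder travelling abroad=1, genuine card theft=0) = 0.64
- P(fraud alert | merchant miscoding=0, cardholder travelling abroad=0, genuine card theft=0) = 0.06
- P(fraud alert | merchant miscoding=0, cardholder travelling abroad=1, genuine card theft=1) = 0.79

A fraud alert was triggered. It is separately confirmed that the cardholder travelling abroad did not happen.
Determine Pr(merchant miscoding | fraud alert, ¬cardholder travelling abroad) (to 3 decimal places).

P(fraud alert | ¬cardholder travelling abroad) = 0.06*0.764*0.74 + 0.44*0.764*0.26 + 0.36*0.236*0.74 + 0.66*0.236*0.26 = 0.033922 + 0.087402 + 0.062870 + 0.040498 = 0.224692
Of this, 0.103368 comes from 0.062870 + 0.040498 (the merchant miscoding=true cases).
So P(merchant miscoding | fraud alert, ¬cardholder travelling abroad) = 0.103368/0.224692 ≈ 0.460.

Pr(merchant miscoding | fraud alert, ¬cardholder travelling abroad) ≈ 0.460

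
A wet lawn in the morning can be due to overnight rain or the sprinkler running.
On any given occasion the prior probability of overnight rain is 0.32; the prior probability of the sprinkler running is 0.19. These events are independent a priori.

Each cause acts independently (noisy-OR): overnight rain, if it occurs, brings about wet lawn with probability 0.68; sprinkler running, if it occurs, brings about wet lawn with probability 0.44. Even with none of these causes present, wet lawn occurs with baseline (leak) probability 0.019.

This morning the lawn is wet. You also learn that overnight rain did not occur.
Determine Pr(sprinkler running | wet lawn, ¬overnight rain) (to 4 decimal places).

Under noisy-OR, P(wet lawn | causes) = 1 − (1−0.019)·∏(1−qᵢ) over the active causes.
P(wet lawn | ¬overnight rain) = 0.019×0.81 + 0.45064×0.19 = 0.015390 + 0.085622 = 0.101012
Of this, 0.085622 comes from 0.45064×0.19 (the sprinkler running=true cases).
Hence the posterior is 0.085622/0.101012 ≈ 0.8476.

Pr(sprinkler running | wet lawn, ¬overnight rain) ≈ 0.8476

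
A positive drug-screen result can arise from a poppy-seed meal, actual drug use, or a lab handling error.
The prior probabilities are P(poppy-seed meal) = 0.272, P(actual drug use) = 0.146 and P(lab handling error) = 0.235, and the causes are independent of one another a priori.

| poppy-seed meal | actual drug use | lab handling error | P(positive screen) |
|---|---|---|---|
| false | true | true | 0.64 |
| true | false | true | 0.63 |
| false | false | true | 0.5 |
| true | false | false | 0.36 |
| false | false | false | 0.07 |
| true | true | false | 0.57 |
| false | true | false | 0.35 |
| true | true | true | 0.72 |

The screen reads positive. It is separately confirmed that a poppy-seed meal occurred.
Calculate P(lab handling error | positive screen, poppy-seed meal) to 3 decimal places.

Numerator (weight on configurations with lab handling error): 0.126435 + 0.024703 = 0.151138
Normalizer over all consistent configurations: 0.36·0.854·0.765 + 0.63·0.854·0.235 + 0.57·0.146·0.765 + 0.72·0.146·0.235 = 0.449993
Posterior = 0.151138 / 0.449993 ≈ 0.336

P(lab handling error | positive screen, poppy-seed meal) ≈ 0.336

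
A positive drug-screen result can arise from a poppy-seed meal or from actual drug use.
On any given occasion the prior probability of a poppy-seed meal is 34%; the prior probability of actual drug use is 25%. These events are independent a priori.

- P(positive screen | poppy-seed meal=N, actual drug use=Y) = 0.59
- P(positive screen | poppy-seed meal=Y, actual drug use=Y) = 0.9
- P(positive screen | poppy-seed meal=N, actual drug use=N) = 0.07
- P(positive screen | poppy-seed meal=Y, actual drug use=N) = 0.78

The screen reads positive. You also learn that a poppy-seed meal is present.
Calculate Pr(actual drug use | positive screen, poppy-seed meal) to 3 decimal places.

Pr(actual drug use | positive screen, poppy-seed meal) ≈ 0.278

For the numerator, keep only actual drug use=true terms: 0.9×0.25 = 0.225000
Normalizer over all consistent configurations: 0.78×0.75 + 0.9×0.25 = 0.810000
P(actual drug use | positive screen, poppy-seed meal) = 0.225000/0.810000 ≈ 0.278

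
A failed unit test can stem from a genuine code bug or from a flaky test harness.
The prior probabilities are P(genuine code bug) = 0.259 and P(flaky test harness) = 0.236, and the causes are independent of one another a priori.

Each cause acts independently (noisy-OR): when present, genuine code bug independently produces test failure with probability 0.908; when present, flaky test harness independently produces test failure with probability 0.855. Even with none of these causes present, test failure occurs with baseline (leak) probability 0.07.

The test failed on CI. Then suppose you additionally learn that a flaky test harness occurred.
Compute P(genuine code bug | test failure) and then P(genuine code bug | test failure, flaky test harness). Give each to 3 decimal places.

P(genuine code bug | test failure) ≈ 0.558; P(genuine code bug | test failure, flaky test harness) ≈ 0.285

Under noisy-OR, P(test failure | causes) = 1 − (1−0.07)·∏(1−qᵢ) over the active causes.
By total probability over the 4 (genuine code bug, flaky test harness) configurations:
  P(test failure) = 0.07*0.741*0.764 + 0.86515*0.741*0.236 + 0.91444*0.259*0.764 + 0.987594*0.259*0.236
        = 0.039629 + 0.151294 + 0.180946 + 0.060366 = 0.432235
Keeping only the genuine code bug-present terms gives 0.241312, so
  P(genuine code bug | test failure) = 0.241312 / 0.432235 ≈ 0.558

Now also conditioning on flaky test harness=true:
P(test failure | flaky test harness) = 0.86515·0.741 + 0.987594·0.259 = 0.641076 + 0.255787 = 0.896863
Of this, 0.255787 comes from 0.987594·0.259 (the genuine code bug=true cases).
P(genuine code bug | test failure, flaky test harness) = 0.255787 / 0.896863 ≈ 0.285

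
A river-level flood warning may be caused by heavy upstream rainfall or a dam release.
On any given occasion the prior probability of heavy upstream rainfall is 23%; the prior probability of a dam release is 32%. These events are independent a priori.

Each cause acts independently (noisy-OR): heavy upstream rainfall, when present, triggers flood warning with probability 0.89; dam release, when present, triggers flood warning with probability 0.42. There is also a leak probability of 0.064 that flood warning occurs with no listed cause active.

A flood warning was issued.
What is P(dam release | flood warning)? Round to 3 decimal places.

P(dam release | flood warning) ≈ 0.511

Under noisy-OR, P(flood warning | causes) = 1 − (1−0.064)·∏(1−qᵢ) over the active causes.
P(flood warning) = 0.064×0.77×0.68 + 0.45712×0.77×0.32 + 0.89704×0.23×0.68 + 0.940283×0.23×0.32 = 0.033510 + 0.112634 + 0.140297 + 0.069205 = 0.355646
The dam release-present share is 0.112634 + 0.069205 = 0.181839.
Hence the posterior is 0.181839/0.355646 ≈ 0.511.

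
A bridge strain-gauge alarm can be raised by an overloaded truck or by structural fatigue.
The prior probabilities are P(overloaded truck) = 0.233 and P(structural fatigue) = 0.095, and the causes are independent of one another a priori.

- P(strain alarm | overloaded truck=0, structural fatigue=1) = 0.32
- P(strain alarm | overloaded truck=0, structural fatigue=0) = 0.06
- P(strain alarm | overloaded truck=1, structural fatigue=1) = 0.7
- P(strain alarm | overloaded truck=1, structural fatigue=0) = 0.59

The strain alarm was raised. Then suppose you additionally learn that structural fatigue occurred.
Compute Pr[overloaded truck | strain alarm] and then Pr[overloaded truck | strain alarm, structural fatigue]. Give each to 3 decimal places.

P(strain alarm) = 0.06*0.767*0.905 + 0.32*0.767*0.095 + 0.59*0.233*0.905 + 0.7*0.233*0.095 = 0.041648 + 0.023317 + 0.124410 + 0.015494 = 0.204869
Of this, 0.139904 comes from 0.124410 + 0.015494 (the overloaded truck=true cases).
P(overloaded truck | strain alarm) = 0.139904 / 0.204869 ≈ 0.683

Now condition on the additional information:
P(strain alarm | structural fatigue) = 0.32·0.767 + 0.7·0.233 = 0.245440 + 0.163100 = 0.408540
Of this, 0.163100 comes from 0.7·0.233 (the overloaded truck=true cases).
So P(overloaded truck | strain alarm, structural fatigue) = 0.163100/0.408540 ≈ 0.399.

Pr[overloaded truck | strain alarm] ≈ 0.683; Pr[overloaded truck | strain alarm, structural fatigue] ≈ 0.399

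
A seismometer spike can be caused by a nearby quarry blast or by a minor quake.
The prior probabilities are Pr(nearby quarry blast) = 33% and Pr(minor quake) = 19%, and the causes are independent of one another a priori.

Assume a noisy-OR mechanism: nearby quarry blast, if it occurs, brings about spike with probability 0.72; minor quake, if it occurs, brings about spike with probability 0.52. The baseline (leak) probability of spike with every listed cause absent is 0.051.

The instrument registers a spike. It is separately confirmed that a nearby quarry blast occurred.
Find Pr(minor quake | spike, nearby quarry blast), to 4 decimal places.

Pr(minor quake | spike, nearby quarry blast) ≈ 0.2180

Under noisy-OR, P(spike | causes) = 1 − (1−0.051)·∏(1−qᵢ) over the active causes.
For the numerator, keep only minor quake=true terms: 0.872454·0.19 = 0.165766
Denominator P(spike | nearby quarry blast): 0.73428·0.81 + 0.872454·0.19 = 0.760533
P(minor quake | spike, nearby quarry blast) = 0.165766/0.760533 ≈ 0.2180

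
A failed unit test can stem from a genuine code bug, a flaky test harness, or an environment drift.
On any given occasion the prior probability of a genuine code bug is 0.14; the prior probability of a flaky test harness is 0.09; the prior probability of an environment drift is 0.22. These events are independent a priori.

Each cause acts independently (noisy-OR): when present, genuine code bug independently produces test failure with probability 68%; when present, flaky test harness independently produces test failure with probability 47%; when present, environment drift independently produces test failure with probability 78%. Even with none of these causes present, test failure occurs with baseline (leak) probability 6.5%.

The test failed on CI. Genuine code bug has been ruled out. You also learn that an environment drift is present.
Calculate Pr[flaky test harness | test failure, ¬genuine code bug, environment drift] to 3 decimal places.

Under noisy-OR, P(test failure | causes) = 1 − (1−0.065)·∏(1−qᵢ) over the active causes.
Enumerate both values of flaky test harness and weight by the priors:
  P(test failure | ¬genuine code bug, environment drift) = 0.7943·0.91 + 0.890979·0.09
        = 0.722813 + 0.080188 = 0.803001
The terms with flaky test harness present sum to 0.080188, so
  P(flaky test harness | test failure, ¬genuine code bug, environment drift) = 0.080188 / 0.803001 ≈ 0.100

Pr[flaky test harness | test failure, ¬genuine code bug, environment drift] ≈ 0.100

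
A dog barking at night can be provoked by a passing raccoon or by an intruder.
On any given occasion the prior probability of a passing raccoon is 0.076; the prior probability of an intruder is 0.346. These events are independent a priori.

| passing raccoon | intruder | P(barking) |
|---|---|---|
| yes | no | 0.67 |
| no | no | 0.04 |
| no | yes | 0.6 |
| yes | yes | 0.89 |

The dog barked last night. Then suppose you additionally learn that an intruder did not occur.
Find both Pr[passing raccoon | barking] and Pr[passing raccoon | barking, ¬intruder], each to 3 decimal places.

For the numerator, keep only passing raccoon=true terms: 0.033302 + 0.023403 = 0.056705
Normalizer over all consistent configurations: 0.04*0.924*0.654 + 0.6*0.924*0.346 + 0.67*0.076*0.654 + 0.89*0.076*0.346 = 0.272699
P(passing raccoon | barking) = 0.056705/0.272699 ≈ 0.208

Now condition on the additional information:
Enumerate both values of passing raccoon and weight by the priors:
  P(barking | ¬intruder) = 0.04*0.924 + 0.67*0.076
        = 0.036960 + 0.050920 = 0.087880
Keeping only the passing raccoon-present terms gives 0.050920, so
  P(passing raccoon | barking, ¬intruder) = 0.050920 / 0.087880 ≈ 0.579
With intruder excluded, passing raccoon must carry more of the explanatory weight for the barking.

Pr[passing raccoon | barking] ≈ 0.208; Pr[passing raccoon | barking, ¬intruder] ≈ 0.579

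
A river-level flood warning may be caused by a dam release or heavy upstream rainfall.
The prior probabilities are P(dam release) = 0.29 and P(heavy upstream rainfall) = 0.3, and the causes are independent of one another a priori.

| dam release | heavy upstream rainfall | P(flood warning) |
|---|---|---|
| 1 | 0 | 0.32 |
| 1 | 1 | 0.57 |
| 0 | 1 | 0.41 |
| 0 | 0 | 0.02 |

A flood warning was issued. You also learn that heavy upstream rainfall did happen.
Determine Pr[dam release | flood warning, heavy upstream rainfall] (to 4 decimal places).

Pr[dam release | flood warning, heavy upstream rainfall] ≈ 0.3622

For the numerator, keep only dam release=true terms: 0.57*0.29 = 0.165300
Denominator P(flood warning | heavy upstream rainfall): 0.41*0.71 + 0.57*0.29 = 0.456400
Posterior = 0.165300 / 0.456400 ≈ 0.3622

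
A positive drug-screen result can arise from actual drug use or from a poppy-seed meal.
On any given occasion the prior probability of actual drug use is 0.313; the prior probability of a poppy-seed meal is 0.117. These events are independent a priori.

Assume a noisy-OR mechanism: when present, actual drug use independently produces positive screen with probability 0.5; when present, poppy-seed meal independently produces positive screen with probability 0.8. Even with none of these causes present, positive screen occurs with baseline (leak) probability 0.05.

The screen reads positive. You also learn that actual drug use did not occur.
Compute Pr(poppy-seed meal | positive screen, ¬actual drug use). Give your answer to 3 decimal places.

Under noisy-OR, P(positive screen | causes) = 1 − (1−0.05)·∏(1−qᵢ) over the active causes.
Numerator (weight on configurations with poppy-seed meal): 0.81·0.117 = 0.094770
The normalizing constant is 0.05·0.883 + 0.81·0.117 = 0.138920
P(poppy-seed meal | positive screen, ¬actual drug use) = 0.094770/0.138920 ≈ 0.682

Pr(poppy-seed meal | positive screen, ¬actual drug use) ≈ 0.682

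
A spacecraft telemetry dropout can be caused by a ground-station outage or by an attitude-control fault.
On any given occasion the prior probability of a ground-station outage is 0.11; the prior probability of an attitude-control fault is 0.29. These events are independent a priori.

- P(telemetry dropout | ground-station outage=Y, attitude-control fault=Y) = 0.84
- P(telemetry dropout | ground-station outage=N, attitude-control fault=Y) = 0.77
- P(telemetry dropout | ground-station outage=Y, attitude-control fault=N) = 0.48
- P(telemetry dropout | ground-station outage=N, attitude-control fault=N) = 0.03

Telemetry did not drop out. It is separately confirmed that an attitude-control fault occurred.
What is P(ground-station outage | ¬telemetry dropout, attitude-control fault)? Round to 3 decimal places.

P(ground-station outage | ¬telemetry dropout, attitude-control fault) ≈ 0.079

P(¬telemetry dropout | attitude-control fault) = 0.23·0.89 + 0.16·0.11 = 0.204700 + 0.017600 = 0.222300
The ground-station outage-present share is 0.16·0.11 = 0.017600.
So P(ground-station outage | ¬telemetry dropout, attitude-control fault) = 0.017600/0.222300 ≈ 0.079.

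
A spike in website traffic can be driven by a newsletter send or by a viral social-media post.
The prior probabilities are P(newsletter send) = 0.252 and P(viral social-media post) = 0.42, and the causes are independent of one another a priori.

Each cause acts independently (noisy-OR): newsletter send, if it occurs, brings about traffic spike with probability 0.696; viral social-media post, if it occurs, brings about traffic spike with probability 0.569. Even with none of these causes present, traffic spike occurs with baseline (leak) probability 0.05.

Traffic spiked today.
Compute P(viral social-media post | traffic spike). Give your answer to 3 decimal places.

P(viral social-media post | traffic spike) ≈ 0.689

Under noisy-OR, P(traffic spike | causes) = 1 − (1−0.05)·∏(1−qᵢ) over the active causes.
Numerator (weight on configurations with viral social-media post): 0.185527 + 0.092666 = 0.278193
Denominator P(traffic spike): 0.05×0.748×0.58 + 0.59055×0.748×0.42 + 0.7112×0.252×0.58 + 0.875527×0.252×0.42 = 0.403834
P(viral social-media post | traffic spike) = 0.278193/0.403834 ≈ 0.689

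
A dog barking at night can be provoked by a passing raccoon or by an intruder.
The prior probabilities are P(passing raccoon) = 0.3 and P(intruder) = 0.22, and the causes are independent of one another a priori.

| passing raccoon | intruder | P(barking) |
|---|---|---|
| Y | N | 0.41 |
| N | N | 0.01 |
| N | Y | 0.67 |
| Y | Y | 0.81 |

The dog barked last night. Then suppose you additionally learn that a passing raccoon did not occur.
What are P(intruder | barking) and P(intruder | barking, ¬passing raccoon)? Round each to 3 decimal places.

P(barking) = 0.01*0.7*0.78 + 0.67*0.7*0.22 + 0.41*0.3*0.78 + 0.81*0.3*0.22 = 0.005460 + 0.103180 + 0.095940 + 0.053460 = 0.258040
The intruder-present share is 0.103180 + 0.053460 = 0.156640.
Hence the posterior is 0.156640/0.258040 ≈ 0.607.

Now condition on the additional information:
Sum P(barking|·) weighted by the priors over both values of intruder:
  P(barking | ¬passing raccoon) = 0.01·0.78 + 0.67·0.22
        = 0.007800 + 0.147400 = 0.155200
Configurations with intruder contribute 0.147400, so
  P(intruder | barking, ¬passing raccoon) = 0.147400 / 0.155200 ≈ 0.950
With passing raccoon excluded, intruder must carry more of the explanatory weight for the barking.

P(intruder | barking) ≈ 0.607; P(intruder | barking, ¬passing raccoon) ≈ 0.950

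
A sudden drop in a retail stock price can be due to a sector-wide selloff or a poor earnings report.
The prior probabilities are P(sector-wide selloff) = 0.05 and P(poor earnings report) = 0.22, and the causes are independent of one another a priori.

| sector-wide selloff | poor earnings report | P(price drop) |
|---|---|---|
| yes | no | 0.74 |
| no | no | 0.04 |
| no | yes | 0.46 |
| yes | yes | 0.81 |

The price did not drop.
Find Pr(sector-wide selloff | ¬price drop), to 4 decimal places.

Pr(sector-wide selloff | ¬price drop) ≈ 0.0146

Numerator (weight on configurations with sector-wide selloff): 0.010140 + 0.002090 = 0.012230
Denominator P(¬price drop): 0.96·0.95·0.78 + 0.54·0.95·0.22 + 0.26·0.05·0.78 + 0.19·0.05·0.22 = 0.836450
P(sector-wide selloff | ¬price drop) = 0.012230/0.836450 ≈ 0.0146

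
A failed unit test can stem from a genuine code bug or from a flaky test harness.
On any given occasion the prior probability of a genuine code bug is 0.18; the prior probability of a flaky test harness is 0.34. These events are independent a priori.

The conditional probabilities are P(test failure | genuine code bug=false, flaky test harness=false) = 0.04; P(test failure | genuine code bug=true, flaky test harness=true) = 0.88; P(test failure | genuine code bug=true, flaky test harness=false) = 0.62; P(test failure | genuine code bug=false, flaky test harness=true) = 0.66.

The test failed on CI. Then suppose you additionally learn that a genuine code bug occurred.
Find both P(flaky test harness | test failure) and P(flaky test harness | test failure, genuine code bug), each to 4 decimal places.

By total probability over the 4 (genuine code bug, flaky test harness) configurations:
  P(test failure) = 0.04*0.82*0.66 + 0.66*0.82*0.34 + 0.62*0.18*0.66 + 0.88*0.18*0.34
        = 0.021648 + 0.184008 + 0.073656 + 0.053856 = 0.333168
Keeping only the flaky test harness-present terms gives 0.237864, so
  P(flaky test harness | test failure) = 0.237864 / 0.333168 ≈ 0.7139

With the extra evidence:
For the numerator, keep only flaky test harness=true terms: 0.88·0.34 = 0.299200
Denominator P(test failure | genuine code bug): 0.62·0.66 + 0.88·0.34 = 0.708400
Posterior = 0.299200 / 0.708400 ≈ 0.4224

P(flaky test harness | test failure) ≈ 0.7139; P(flaky test harness | test failure, genuine code bug) ≈ 0.4224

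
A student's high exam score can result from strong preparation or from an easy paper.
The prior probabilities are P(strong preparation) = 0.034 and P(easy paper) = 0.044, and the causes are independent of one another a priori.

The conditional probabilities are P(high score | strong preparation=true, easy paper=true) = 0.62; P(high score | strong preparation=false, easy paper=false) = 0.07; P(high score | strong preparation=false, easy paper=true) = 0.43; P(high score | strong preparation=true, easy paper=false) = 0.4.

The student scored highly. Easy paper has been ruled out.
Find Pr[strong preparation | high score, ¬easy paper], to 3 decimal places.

Pr[strong preparation | high score, ¬easy paper] ≈ 0.167

For the numerator, keep only strong preparation=true terms: 0.4*0.034 = 0.013600
Denominator P(high score | ¬easy paper): 0.07*0.966 + 0.4*0.034 = 0.081220
P(strong preparation | high score, ¬easy paper) = 0.013600/0.081220 ≈ 0.167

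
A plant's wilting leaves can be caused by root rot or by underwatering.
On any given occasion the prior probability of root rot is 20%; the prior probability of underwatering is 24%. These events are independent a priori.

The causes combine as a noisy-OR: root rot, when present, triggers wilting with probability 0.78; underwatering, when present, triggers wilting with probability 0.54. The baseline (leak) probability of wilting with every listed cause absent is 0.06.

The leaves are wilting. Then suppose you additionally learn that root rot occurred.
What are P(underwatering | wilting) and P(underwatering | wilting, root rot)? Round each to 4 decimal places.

Under noisy-OR, P(wilting | causes) = 1 − (1−0.06)·∏(1−qᵢ) over the active causes.
For the numerator, keep only underwatering=true terms: 0.108979 + 0.043434 = 0.152413
The normalizing constant is 0.06*0.8*0.76 + 0.5676*0.8*0.24 + 0.7932*0.2*0.76 + 0.904872*0.2*0.24 = 0.309459
Posterior = 0.152413 / 0.309459 ≈ 0.4925

Now condition on the additional information:
Sum P(wilting|·) weighted by the priors over both values of underwatering:
  P(wilting | root rot) = 0.7932·0.76 + 0.904872·0.24
        = 0.602832 + 0.217169 = 0.820001
Configurations with underwatering contribute 0.217169, so
  P(underwatering | wilting, root rot) = 0.217169 / 0.820001 ≈ 0.2648
This is intercausal reasoning (explaining away): once root rot accounts for the wilting, underwatering becomes less likely.

P(underwatering | wilting) ≈ 0.4925; P(underwatering | wilting, root rot) ≈ 0.2648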